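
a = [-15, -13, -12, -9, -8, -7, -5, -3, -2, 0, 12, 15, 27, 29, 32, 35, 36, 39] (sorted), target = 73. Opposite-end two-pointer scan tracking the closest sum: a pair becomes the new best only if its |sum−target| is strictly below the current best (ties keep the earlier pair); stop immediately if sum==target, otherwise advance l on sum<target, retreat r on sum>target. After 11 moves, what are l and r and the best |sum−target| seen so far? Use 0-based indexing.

[0,17] -15+39=24 d=49 * → l++
[1,17] -13+39=26 d=47 * → l++
[2,17] -12+39=27 d=46 * → l++
[3,17] -9+39=30 d=43 * → l++
[4,17] -8+39=31 d=42 * → l++
[5,17] -7+39=32 d=41 * → l++
[6,17] -5+39=34 d=39 * → l++
[7,17] -3+39=36 d=37 * → l++
[8,17] -2+39=37 d=36 * → l++
[9,17] 0+39=39 d=34 * → l++
[10,17] 12+39=51 d=22 * → l++

l=11, r=17, best |Δ|=22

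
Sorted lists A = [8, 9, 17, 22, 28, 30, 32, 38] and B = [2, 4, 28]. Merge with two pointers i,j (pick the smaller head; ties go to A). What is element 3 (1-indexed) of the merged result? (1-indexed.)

merged[3] = 8

i=1 j=1: A[i]=8>B[j]=2 take 2, j++
i=1 j=2: A[i]=8>B[j]=4 take 4, j++
i=1 j=3: A[i]=8<=B[j]=28 take 8, i++
i=2 j=3: A[i]=9<=B[j]=28 take 9, i++
i=3 j=3: A[i]=17<=B[j]=28 take 17, i++
i=4 j=3: A[i]=22<=B[j]=28 take 22, i++
i=5 j=3: A[i]=28<=B[j]=28 take 28, i++
i=6 j=3: A[i]=30>B[j]=28 take 28, j++
i=6 j=4: B done, take A[i]=30, i++
i=7 j=4: B done, take A[i]=32, i++
i=8 j=4: B done, take A[i]=38, i++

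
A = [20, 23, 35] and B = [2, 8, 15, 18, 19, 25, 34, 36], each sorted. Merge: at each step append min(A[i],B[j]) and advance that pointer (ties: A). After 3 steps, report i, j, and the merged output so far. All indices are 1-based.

i=1, j=4, merged so far=[2, 8, 15]

[i=1,j=1] A[i]=20>B[j]=2 take 2 → j++
[i=1,j=2] A[i]=20>B[j]=8 take 8 → j++
[i=1,j=3] A[i]=20>B[j]=15 take 15 → j++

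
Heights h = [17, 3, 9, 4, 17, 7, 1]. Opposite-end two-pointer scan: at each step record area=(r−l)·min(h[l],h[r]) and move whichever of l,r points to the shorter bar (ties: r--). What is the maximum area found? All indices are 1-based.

max area = 68

l=1 r=7: min(17,1)*6=6 best=6 *, r--
l=1 r=6: min(17,7)*5=35 best=35 *, r--
l=1 r=5: min(17,17)*4=68 best=68 *, r--
l=1 r=4: min(17,4)*3=12 best=68, r--
l=1 r=3: min(17,9)*2=18 best=68, r--
l=1 r=2: min(17,3)*1=3 best=68, r--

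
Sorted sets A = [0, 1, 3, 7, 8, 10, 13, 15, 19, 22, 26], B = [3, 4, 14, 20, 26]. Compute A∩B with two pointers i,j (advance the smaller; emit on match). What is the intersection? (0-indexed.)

i=0 j=0: 0<3, i++
i=1 j=0: 1<3, i++
i=2 j=0: 3==3 emit, i++,j++
i=3 j=1: 7>4, j++
i=3 j=2: 7<14, i++
i=4 j=2: 8<14, i++
i=5 j=2: 10<14, i++
i=6 j=2: 13<14, i++
i=7 j=2: 15>14, j++
i=7 j=3: 15<20, i++
i=8 j=3: 19<20, i++
i=9 j=3: 22>20, j++
i=9 j=4: 22<26, i++
i=10 j=4: 26==26 emit, i++,j++

intersection = [3, 26]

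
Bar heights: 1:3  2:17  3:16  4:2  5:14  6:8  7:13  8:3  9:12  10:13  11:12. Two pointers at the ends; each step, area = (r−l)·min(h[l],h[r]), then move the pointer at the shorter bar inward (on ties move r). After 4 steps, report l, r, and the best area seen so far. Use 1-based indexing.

l=2, r=8, best area=108

l=1 r=11: min(3,12)*10=30 best=30 *, l++
l=2 r=11: min(17,12)*9=108 best=108 *, r--
l=2 r=10: min(17,13)*8=104 best=108, r--
l=2 r=9: min(17,12)*7=84 best=108, r--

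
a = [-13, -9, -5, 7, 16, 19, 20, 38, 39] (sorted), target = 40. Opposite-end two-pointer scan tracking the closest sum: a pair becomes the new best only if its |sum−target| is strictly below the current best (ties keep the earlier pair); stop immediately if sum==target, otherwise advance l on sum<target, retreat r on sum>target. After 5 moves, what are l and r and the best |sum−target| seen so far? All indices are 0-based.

[0,8] -13+39=26 d=14 * → l++
[1,8] -9+39=30 d=10 * → l++
[2,8] -5+39=34 d=6 * → l++
[3,8] 7+39=46 d=6 → r--
[3,7] 7+38=45 d=5 * → r--

l=3, r=6, best |Δ|=5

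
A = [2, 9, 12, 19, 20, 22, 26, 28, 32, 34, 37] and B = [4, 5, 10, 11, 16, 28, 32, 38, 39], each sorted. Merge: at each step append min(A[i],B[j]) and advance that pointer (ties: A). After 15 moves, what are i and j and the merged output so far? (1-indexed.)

i=10, j=7, merged so far=[2, 4, 5, 9, 10, 11, 12, 16, 19, 20, 22, 26, 28, 28, 32]

[i=1,j=1] A[i]=2<=B[j]=4 take 2 → i++
[i=2,j=1] A[i]=9>B[j]=4 take 4 → j++
[i=2,j=2] A[i]=9>B[j]=5 take 5 → j++
[i=2,j=3] A[i]=9<=B[j]=10 take 9 → i++
[i=3,j=3] A[i]=12>B[j]=10 take 10 → j++
[i=3,j=4] A[i]=12>B[j]=11 take 11 → j++
[i=3,j=5] A[i]=12<=B[j]=16 take 12 → i++
[i=4,j=5] A[i]=19>B[j]=16 take 16 → j++
[i=4,j=6] A[i]=19<=B[j]=28 take 19 → i++
[i=5,j=6] A[i]=20<=B[j]=28 take 20 → i++
[i=6,j=6] A[i]=22<=B[j]=28 take 22 → i++
[i=7,j=6] A[i]=26<=B[j]=28 take 26 → i++
[i=8,j=6] A[i]=28<=B[j]=28 take 28 → i++
[i=9,j=6] A[i]=32>B[j]=28 take 28 → j++
[i=9,j=7] A[i]=32<=B[j]=32 take 32 → i++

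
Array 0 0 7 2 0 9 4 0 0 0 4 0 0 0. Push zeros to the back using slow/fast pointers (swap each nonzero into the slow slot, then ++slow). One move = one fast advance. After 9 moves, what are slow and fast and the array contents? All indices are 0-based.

slow=4, fast=9, a=[7, 2, 9, 4, 0, 0, 0, 0, 0, 0, 4, 0, 0, 0]

slow=0 fast=0: a[fast]=0, fast++
slow=0 fast=1: a[fast]=0, fast++
slow=0 fast=2: a[fast]=7≠0 swap→a[0]=7, slow++,fast++
slow=1 fast=3: a[fast]=2≠0 swap→a[1]=2, slow++,fast++
slow=2 fast=4: a[fast]=0, fast++
slow=2 fast=5: a[fast]=9≠0 swap→a[2]=9, slow++,fast++
slow=3 fast=6: a[fast]=4≠0 swap→a[3]=4, slow++,fast++
slow=4 fast=7: a[fast]=0, fast++
slow=4 fast=8: a[fast]=0, fast++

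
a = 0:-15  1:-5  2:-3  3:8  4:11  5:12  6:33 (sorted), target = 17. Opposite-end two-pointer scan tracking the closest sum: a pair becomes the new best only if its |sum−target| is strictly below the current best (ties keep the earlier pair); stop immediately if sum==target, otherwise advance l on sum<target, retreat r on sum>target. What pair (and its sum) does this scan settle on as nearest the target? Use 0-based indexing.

[0,6] -15+33=18 d=1 * → r--
[0,5] -15+12=-3 d=20 → l++
[1,5] -5+12=7 d=10 → l++
[2,5] -3+12=9 d=8 → l++
[3,5] 8+12=20 d=3 → r--
[3,4] 8+11=19 d=2 → r--

pair (-15, 33) with sum 18 (|Δ|=1)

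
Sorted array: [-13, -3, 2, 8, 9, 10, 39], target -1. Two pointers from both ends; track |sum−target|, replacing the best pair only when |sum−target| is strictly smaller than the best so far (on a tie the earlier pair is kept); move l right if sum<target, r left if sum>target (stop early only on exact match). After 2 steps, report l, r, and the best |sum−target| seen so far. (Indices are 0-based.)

l=1, r=5, best |Δ|=2

[0,6] -13+39=26 d=27 * → r--
[0,5] -13+10=-3 d=2 * → l++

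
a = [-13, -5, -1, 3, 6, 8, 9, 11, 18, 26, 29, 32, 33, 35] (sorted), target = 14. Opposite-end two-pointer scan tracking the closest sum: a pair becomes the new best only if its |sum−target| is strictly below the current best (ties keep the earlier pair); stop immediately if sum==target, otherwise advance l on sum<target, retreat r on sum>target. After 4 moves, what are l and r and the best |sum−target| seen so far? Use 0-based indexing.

l=0, r=9, best |Δ|=2

[0,13] -13+35=22 d=8 * → r--
[0,12] -13+33=20 d=6 * → r--
[0,11] -13+32=19 d=5 * → r--
[0,10] -13+29=16 d=2 * → r--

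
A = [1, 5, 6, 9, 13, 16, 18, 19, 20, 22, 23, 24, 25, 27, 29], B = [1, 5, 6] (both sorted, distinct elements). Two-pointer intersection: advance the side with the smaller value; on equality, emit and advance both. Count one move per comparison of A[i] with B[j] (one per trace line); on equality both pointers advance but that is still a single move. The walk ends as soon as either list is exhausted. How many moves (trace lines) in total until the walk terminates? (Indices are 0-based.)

[i=0,j=0] 1==1 emit → i++,j++
[i=1,j=1] 5==5 emit → i++,j++
[i=2,j=2] 6==6 emit → i++,j++

3 moves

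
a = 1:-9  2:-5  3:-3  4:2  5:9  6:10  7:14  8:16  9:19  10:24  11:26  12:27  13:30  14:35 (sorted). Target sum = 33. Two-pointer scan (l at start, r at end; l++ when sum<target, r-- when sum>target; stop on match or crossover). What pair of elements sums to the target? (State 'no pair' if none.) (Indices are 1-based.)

(9, 24)

l=1 r=14: -9+35=26 <33, l++
l=2 r=14: -5+35=30 <33, l++
l=3 r=14: -3+35=32 <33, l++
l=4 r=14: 2+35=37 >33, r--
l=4 r=13: 2+30=32 <33, l++
l=5 r=13: 9+30=39 >33, r--
l=5 r=12: 9+27=36 >33, r--
l=5 r=11: 9+26=35 >33, r--
l=5 r=10: 9+24=33, found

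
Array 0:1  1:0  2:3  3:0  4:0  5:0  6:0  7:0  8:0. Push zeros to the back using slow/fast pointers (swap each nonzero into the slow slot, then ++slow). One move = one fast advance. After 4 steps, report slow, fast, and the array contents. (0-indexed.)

slow=2, fast=4, a=[1, 3, 0, 0, 0, 0, 0, 0, 0]

slow=0 fast=0: a[fast]=1≠0 swap→a[0]=1, slow++,fast++
slow=1 fast=1: a[fast]=0, fast++
slow=1 fast=2: a[fast]=3≠0 swap→a[1]=3, slow++,fast++
slow=2 fast=3: a[fast]=0, fast++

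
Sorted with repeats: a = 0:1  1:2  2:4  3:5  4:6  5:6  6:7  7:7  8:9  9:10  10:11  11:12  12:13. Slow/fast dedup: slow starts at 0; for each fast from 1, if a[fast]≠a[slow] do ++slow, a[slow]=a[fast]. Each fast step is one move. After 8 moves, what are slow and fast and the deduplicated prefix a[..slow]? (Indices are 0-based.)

(s=0,f=1) a[fast]=2≠a[slow]=1 write a[1]=2 → slow++,fast++
(s=1,f=2) a[fast]=4≠a[slow]=2 write a[2]=4 → slow++,fast++
(s=2,f=3) a[fast]=5≠a[slow]=4 write a[3]=5 → slow++,fast++
(s=3,f=4) a[fast]=6≠a[slow]=5 write a[4]=6 → slow++,fast++
(s=4,f=5) a[fast]=6=a[slow] dup → fast++
(s=4,f=6) a[fast]=7≠a[slow]=6 write a[5]=7 → slow++,fast++
(s=5,f=7) a[fast]=7=a[slow] dup → fast++
(s=5,f=8) a[fast]=9≠a[slow]=7 write a[6]=9 → slow++,fast++

slow=6, fast=9, prefix=[1, 2, 4, 5, 6, 7, 9]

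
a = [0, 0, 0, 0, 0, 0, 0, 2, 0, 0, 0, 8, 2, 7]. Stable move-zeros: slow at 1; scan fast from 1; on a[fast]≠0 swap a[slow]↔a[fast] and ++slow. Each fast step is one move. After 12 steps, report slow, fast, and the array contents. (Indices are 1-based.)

slow=3, fast=13, a=[2, 8, 0, 0, 0, 0, 0, 0, 0, 0, 0, 0, 2, 7]

(s=1,f=1) a[fast]=0 → fast++
(s=1,f=2) a[fast]=0 → fast++
(s=1,f=3) a[fast]=0 → fast++
(s=1,f=4) a[fast]=0 → fast++
(s=1,f=5) a[fast]=0 → fast++
(s=1,f=6) a[fast]=0 → fast++
(s=1,f=7) a[fast]=0 → fast++
(s=1,f=8) a[fast]=2≠0 swap→a[1]=2 → slow++,fast++
(s=2,f=9) a[fast]=0 → fast++
(s=2,f=10) a[fast]=0 → fast++
(s=2,f=11) a[fast]=0 → fast++
(s=2,f=12) a[fast]=8≠0 swap→a[2]=8 → slow++,fast++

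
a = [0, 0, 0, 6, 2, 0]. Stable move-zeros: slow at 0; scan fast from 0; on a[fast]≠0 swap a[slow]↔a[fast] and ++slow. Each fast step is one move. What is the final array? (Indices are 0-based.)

[6, 2, 0, 0, 0, 0]

slow=0 fast=0: a[fast]=0, fast++
slow=0 fast=1: a[fast]=0, fast++
slow=0 fast=2: a[fast]=0, fast++
slow=0 fast=3: a[fast]=6≠0 swap→a[0]=6, slow++,fast++
slow=1 fast=4: a[fast]=2≠0 swap→a[1]=2, slow++,fast++
slow=2 fast=5: a[fast]=0, fast++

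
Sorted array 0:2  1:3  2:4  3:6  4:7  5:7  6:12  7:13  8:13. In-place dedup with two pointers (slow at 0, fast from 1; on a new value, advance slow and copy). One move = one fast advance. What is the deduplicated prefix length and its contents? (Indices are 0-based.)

slow=0 fast=1: a[fast]=3≠a[slow]=2 write a[1]=3, slow++,fast++
slow=1 fast=2: a[fast]=4≠a[slow]=3 write a[2]=4, slow++,fast++
slow=2 fast=3: a[fast]=6≠a[slow]=4 write a[3]=6, slow++,fast++
slow=3 fast=4: a[fast]=7≠a[slow]=6 write a[4]=7, slow++,fast++
slow=4 fast=5: a[fast]=7=a[slow] dup, fast++
slow=4 fast=6: a[fast]=12≠a[slow]=7 write a[5]=12, slow++,fast++
slow=5 fast=7: a[fast]=13≠a[slow]=12 write a[6]=13, slow++,fast++
slow=6 fast=8: a[fast]=13=a[slow] dup, fast++

length 7; prefix = [2, 3, 4, 6, 7, 12, 13]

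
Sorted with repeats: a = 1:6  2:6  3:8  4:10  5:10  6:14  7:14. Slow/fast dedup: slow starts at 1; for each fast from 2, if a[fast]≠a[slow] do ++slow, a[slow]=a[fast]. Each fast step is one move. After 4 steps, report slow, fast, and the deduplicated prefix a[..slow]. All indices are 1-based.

slow=3, fast=6, prefix=[6, 8, 10]

slow=1 fast=2: a[fast]=6=a[slow] dup, fast++
slow=1 fast=3: a[fast]=8≠a[slow]=6 write a[2]=8, slow++,fast++
slow=2 fast=4: a[fast]=10≠a[slow]=8 write a[3]=10, slow++,fast++
slow=3 fast=5: a[fast]=10=a[slow] dup, fast++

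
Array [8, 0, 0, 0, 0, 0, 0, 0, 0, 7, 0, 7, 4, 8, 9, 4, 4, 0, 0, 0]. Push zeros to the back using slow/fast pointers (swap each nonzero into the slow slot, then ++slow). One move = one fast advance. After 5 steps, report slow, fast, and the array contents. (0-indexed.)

(s=0,f=0) a[fast]=8≠0 swap→a[0]=8 → slow++,fast++
(s=1,f=1) a[fast]=0 → fast++
(s=1,f=2) a[fast]=0 → fast++
(s=1,f=3) a[fast]=0 → fast++
(s=1,f=4) a[fast]=0 → fast++

slow=1, fast=5, a=[8, 0, 0, 0, 0, 0, 0, 0, 0, 7, 0, 7, 4, 8, 9, 4, 4, 0, 0, 0]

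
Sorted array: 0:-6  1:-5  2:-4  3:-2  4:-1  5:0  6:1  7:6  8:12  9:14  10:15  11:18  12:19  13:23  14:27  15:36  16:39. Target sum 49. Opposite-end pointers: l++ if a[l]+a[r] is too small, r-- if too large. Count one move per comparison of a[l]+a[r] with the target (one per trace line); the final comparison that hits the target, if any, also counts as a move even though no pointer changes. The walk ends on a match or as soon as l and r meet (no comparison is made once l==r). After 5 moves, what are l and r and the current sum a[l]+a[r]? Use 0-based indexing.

l=0 r=16: -6+39=33 <49, l++
l=1 r=16: -5+39=34 <49, l++
l=2 r=16: -4+39=35 <49, l++
l=3 r=16: -2+39=37 <49, l++
l=4 r=16: -1+39=38 <49, l++

l=5, r=16, sum=39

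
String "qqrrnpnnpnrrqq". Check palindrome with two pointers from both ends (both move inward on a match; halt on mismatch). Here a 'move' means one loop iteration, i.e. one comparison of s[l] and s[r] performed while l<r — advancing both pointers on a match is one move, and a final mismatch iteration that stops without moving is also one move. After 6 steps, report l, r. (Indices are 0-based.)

l=6, r=7

[0,13] 'q'=='q' → l++,r--
[1,12] 'q'=='q' → l++,r--
[2,11] 'r'=='r' → l++,r--
[3,10] 'r'=='r' → l++,r--
[4,9] 'n'=='n' → l++,r--
[5,8] 'p'=='p' → l++,r--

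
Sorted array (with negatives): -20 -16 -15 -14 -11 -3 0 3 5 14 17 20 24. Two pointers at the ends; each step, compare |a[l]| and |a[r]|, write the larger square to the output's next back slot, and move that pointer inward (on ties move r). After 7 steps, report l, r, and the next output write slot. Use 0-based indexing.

l=0 r=12: |-20|<=|24| out[12]=576, r--
l=0 r=11: |-20|<=|20| out[11]=400, r--
l=0 r=10: |-20|>|17| out[10]=400, l++
l=1 r=10: |-16|<=|17| out[9]=289, r--
l=1 r=9: |-16|>|14| out[8]=256, l++
l=2 r=9: |-15|>|14| out[7]=225, l++
l=3 r=9: |-14|<=|14| out[6]=196, r--

l=3, r=8, next write slot=5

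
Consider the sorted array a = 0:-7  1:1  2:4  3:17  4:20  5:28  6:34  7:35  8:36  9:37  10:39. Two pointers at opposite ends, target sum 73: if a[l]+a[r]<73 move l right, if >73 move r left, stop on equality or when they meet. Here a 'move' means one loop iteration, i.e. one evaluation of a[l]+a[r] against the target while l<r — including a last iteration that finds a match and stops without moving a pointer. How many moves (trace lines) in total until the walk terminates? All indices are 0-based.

7 moves

l=0 r=10: -7+39=32 <73, l++
l=1 r=10: 1+39=40 <73, l++
l=2 r=10: 4+39=43 <73, l++
l=3 r=10: 17+39=56 <73, l++
l=4 r=10: 20+39=59 <73, l++
l=5 r=10: 28+39=67 <73, l++
l=6 r=10: 34+39=73, found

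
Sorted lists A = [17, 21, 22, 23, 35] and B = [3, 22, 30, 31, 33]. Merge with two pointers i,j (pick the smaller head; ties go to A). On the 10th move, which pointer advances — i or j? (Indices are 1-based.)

i

[i=1,j=1] A[i]=17>B[j]=3 take 3 → j++
[i=1,j=2] A[i]=17<=B[j]=22 take 17 → i++
[i=2,j=2] A[i]=21<=B[j]=22 take 21 → i++
[i=3,j=2] A[i]=22<=B[j]=22 take 22 → i++
[i=4,j=2] A[i]=23>B[j]=22 take 22 → j++
[i=4,j=3] A[i]=23<=B[j]=30 take 23 → i++
[i=5,j=3] A[i]=35>B[j]=30 take 30 → j++
[i=5,j=4] A[i]=35>B[j]=31 take 31 → j++
[i=5,j=5] A[i]=35>B[j]=33 take 33 → j++
[i=5,j=6] B done, take A[i]=35 → i++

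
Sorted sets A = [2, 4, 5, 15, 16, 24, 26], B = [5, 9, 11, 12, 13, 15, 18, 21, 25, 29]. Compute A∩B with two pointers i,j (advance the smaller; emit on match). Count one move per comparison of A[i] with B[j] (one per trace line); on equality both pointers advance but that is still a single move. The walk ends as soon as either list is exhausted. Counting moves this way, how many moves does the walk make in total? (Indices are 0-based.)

i=0 j=0: 2<5, i++
i=1 j=0: 4<5, i++
i=2 j=0: 5==5 emit, i++,j++
i=3 j=1: 15>9, j++
i=3 j=2: 15>11, j++
i=3 j=3: 15>12, j++
i=3 j=4: 15>13, j++
i=3 j=5: 15==15 emit, i++,j++
i=4 j=6: 16<18, i++
i=5 j=6: 24>18, j++
i=5 j=7: 24>21, j++
i=5 j=8: 24<25, i++
i=6 j=8: 26>25, j++
i=6 j=9: 26<29, i++

14 moves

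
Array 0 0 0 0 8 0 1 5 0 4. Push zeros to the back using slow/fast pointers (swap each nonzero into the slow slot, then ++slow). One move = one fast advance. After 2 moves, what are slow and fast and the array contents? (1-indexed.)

slow=1, fast=3, a=[0, 0, 0, 0, 8, 0, 1, 5, 0, 4]

(s=1,f=1) a[fast]=0 → fast++
(s=1,f=2) a[fast]=0 → fast++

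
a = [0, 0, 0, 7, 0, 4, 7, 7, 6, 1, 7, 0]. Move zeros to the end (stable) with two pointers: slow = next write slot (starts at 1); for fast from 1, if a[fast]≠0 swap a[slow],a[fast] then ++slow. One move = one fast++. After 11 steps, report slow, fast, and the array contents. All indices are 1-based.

slow=1 fast=1: a[fast]=0, fast++
slow=1 fast=2: a[fast]=0, fast++
slow=1 fast=3: a[fast]=0, fast++
slow=1 fast=4: a[fast]=7≠0 swap→a[1]=7, slow++,fast++
slow=2 fast=5: a[fast]=0, fast++
slow=2 fast=6: a[fast]=4≠0 swap→a[2]=4, slow++,fast++
slow=3 fast=7: a[fast]=7≠0 swap→a[3]=7, slow++,fast++
slow=4 fast=8: a[fast]=7≠0 swap→a[4]=7, slow++,fast++
slow=5 fast=9: a[fast]=6≠0 swap→a[5]=6, slow++,fast++
slow=6 fast=10: a[fast]=1≠0 swap→a[6]=1, slow++,fast++
slow=7 fast=11: a[fast]=7≠0 swap→a[7]=7, slow++,fast++

slow=8, fast=12, a=[7, 4, 7, 7, 6, 1, 7, 0, 0, 0, 0, 0]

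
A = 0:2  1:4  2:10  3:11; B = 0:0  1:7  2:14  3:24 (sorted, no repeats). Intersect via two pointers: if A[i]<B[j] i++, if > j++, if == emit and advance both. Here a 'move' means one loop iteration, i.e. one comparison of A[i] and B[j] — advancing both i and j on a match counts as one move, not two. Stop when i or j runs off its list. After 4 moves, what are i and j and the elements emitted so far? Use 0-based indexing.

i=0 j=0: 2>0, j++
i=0 j=1: 2<7, i++
i=1 j=1: 4<7, i++
i=2 j=1: 10>7, j++

i=2, j=2, emitted=[]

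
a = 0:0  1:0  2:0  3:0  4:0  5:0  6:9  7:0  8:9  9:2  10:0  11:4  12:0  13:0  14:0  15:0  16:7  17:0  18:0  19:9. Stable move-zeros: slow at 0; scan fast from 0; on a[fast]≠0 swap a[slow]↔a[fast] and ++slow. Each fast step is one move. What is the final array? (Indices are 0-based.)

slow=0 fast=0: a[fast]=0, fast++
slow=0 fast=1: a[fast]=0, fast++
slow=0 fast=2: a[fast]=0, fast++
slow=0 fast=3: a[fast]=0, fast++
slow=0 fast=4: a[fast]=0, fast++
slow=0 fast=5: a[fast]=0, fast++
slow=0 fast=6: a[fast]=9≠0 swap→a[0]=9, slow++,fast++
slow=1 fast=7: a[fast]=0, fast++
slow=1 fast=8: a[fast]=9≠0 swap→a[1]=9, slow++,fast++
slow=2 fast=9: a[fast]=2≠0 swap→a[2]=2, slow++,fast++
slow=3 fast=10: a[fast]=0, fast++
slow=3 fast=11: a[fast]=4≠0 swap→a[3]=4, slow++,fast++
slow=4 fast=12: a[fast]=0, fast++
slow=4 fast=13: a[fast]=0, fast++
slow=4 fast=14: a[fast]=0, fast++
slow=4 fast=15: a[fast]=0, fast++
slow=4 fast=16: a[fast]=7≠0 swap→a[4]=7, slow++,fast++
slow=5 fast=17: a[fast]=0, fast++
slow=5 fast=18: a[fast]=0, fast++
slow=5 fast=19: a[fast]=9≠0 swap→a[5]=9, slow++,fast++

[9, 9, 2, 4, 7, 9, 0, 0, 0, 0, 0, 0, 0, 0, 0, 0, 0, 0, 0, 0]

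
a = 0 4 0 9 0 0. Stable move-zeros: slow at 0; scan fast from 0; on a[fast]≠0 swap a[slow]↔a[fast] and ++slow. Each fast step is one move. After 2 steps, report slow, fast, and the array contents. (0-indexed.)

slow=1, fast=2, a=[4, 0, 0, 9, 0, 0]

(s=0,f=0) a[fast]=0 → fast++
(s=0,f=1) a[fast]=4≠0 swap→a[0]=4 → slow++,fast++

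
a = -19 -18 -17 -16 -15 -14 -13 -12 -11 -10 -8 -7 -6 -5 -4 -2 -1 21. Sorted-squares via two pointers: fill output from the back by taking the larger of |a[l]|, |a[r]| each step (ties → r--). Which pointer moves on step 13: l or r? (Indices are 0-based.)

[0,17] |-19|<=|21| out[17]=441 → r--
[0,16] |-19|>|-1| out[16]=361 → l++
[1,16] |-18|>|-1| out[15]=324 → l++
[2,16] |-17|>|-1| out[14]=289 → l++
[3,16] |-16|>|-1| out[13]=256 → l++
[4,16] |-15|>|-1| out[12]=225 → l++
[5,16] |-14|>|-1| out[11]=196 → l++
[6,16] |-13|>|-1| out[10]=169 → l++
[7,16] |-12|>|-1| out[9]=144 → l++
[8,16] |-11|>|-1| out[8]=121 → l++
[9,16] |-10|>|-1| out[7]=100 → l++
[10,16] |-8|>|-1| out[6]=64 → l++
[11,16] |-7|>|-1| out[5]=49 → l++

l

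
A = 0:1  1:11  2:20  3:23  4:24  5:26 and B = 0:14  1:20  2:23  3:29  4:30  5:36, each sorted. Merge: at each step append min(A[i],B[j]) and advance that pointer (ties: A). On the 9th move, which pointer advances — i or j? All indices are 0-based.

i=0 j=0: A[i]=1<=B[j]=14 take 1, i++
i=1 j=0: A[i]=11<=B[j]=14 take 11, i++
i=2 j=0: A[i]=20>B[j]=14 take 14, j++
i=2 j=1: A[i]=20<=B[j]=20 take 20, i++
i=3 j=1: A[i]=23>B[j]=20 take 20, j++
i=3 j=2: A[i]=23<=B[j]=23 take 23, i++
i=4 j=2: A[i]=24>B[j]=23 take 23, j++
i=4 j=3: A[i]=24<=B[j]=29 take 24, i++
i=5 j=3: A[i]=26<=B[j]=29 take 26, i++

i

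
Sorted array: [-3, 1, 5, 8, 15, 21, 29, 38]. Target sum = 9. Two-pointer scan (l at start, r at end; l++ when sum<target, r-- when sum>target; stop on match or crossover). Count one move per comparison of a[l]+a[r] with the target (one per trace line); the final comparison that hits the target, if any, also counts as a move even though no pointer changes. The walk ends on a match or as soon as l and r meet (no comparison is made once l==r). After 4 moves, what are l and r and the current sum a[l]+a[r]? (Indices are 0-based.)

l=0 r=7: -3+38=35 >9, r--
l=0 r=6: -3+29=26 >9, r--
l=0 r=5: -3+21=18 >9, r--
l=0 r=4: -3+15=12 >9, r--

l=0, r=3, sum=5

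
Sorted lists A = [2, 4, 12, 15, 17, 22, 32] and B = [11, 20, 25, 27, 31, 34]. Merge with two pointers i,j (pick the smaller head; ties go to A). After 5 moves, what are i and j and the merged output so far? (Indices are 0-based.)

i=4, j=1, merged so far=[2, 4, 11, 12, 15]

[i=0,j=0] A[i]=2<=B[j]=11 take 2 → i++
[i=1,j=0] A[i]=4<=B[j]=11 take 4 → i++
[i=2,j=0] A[i]=12>B[j]=11 take 11 → j++
[i=2,j=1] A[i]=12<=B[j]=20 take 12 → i++
[i=3,j=1] A[i]=15<=B[j]=20 take 15 → i++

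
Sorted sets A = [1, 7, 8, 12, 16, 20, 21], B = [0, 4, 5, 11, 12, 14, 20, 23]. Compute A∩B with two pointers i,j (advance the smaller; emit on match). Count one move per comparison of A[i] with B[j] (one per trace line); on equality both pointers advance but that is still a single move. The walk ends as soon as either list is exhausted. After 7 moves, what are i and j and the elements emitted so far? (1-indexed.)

i=4, j=5, emitted=[]

i=1 j=1: 1>0, j++
i=1 j=2: 1<4, i++
i=2 j=2: 7>4, j++
i=2 j=3: 7>5, j++
i=2 j=4: 7<11, i++
i=3 j=4: 8<11, i++
i=4 j=4: 12>11, j++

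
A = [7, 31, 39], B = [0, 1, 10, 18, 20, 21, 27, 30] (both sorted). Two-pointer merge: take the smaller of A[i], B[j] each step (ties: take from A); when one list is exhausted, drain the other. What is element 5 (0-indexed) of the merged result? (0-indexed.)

merged[5] = 20

i=0 j=0: A[i]=7>B[j]=0 take 0, j++
i=0 j=1: A[i]=7>B[j]=1 take 1, j++
i=0 j=2: A[i]=7<=B[j]=10 take 7, i++
i=1 j=2: A[i]=31>B[j]=10 take 10, j++
i=1 j=3: A[i]=31>B[j]=18 take 18, j++
i=1 j=4: A[i]=31>B[j]=20 take 20, j++
i=1 j=5: A[i]=31>B[j]=21 take 21, j++
i=1 j=6: A[i]=31>B[j]=27 take 27, j++
i=1 j=7: A[i]=31>B[j]=30 take 30, j++
i=1 j=8: B done, take A[i]=31, i++
i=2 j=8: B done, take A[i]=39, i++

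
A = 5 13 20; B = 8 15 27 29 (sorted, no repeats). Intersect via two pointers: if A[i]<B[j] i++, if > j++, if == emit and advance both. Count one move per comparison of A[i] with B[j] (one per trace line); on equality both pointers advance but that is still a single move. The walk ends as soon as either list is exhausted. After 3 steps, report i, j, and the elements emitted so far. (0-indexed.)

i=2, j=1, emitted=[]

[i=0,j=0] 5<8 → i++
[i=1,j=0] 13>8 → j++
[i=1,j=1] 13<15 → i++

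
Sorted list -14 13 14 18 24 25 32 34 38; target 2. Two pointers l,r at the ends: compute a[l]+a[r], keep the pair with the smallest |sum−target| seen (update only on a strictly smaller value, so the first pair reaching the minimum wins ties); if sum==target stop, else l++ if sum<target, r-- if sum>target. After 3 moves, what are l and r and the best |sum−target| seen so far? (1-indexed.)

l=1 r=9: -14+38=24 d=22 *, r--
l=1 r=8: -14+34=20 d=18 *, r--
l=1 r=7: -14+32=18 d=16 *, r--

l=1, r=6, best |Δ|=16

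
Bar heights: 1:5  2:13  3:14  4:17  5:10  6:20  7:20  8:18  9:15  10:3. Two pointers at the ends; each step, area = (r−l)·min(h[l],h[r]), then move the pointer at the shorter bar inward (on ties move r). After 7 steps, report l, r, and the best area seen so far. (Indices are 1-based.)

l=6, r=8, best area=91

l=1 r=10: min(5,3)*9=27 best=27 *, r--
l=1 r=9: min(5,15)*8=40 best=40 *, l++
l=2 r=9: min(13,15)*7=91 best=91 *, l++
l=3 r=9: min(14,15)*6=84 best=91, l++
l=4 r=9: min(17,15)*5=75 best=91, r--
l=4 r=8: min(17,18)*4=68 best=91, l++
l=5 r=8: min(10,18)*3=30 best=91, l++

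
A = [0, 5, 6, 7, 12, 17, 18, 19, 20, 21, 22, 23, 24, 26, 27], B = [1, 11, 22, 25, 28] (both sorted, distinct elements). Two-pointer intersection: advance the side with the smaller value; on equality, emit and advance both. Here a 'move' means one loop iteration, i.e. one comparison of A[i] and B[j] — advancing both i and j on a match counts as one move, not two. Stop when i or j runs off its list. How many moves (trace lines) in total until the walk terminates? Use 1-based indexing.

[i=1,j=1] 0<1 → i++
[i=2,j=1] 5>1 → j++
[i=2,j=2] 5<11 → i++
[i=3,j=2] 6<11 → i++
[i=4,j=2] 7<11 → i++
[i=5,j=2] 12>11 → j++
[i=5,j=3] 12<22 → i++
[i=6,j=3] 17<22 → i++
[i=7,j=3] 18<22 → i++
[i=8,j=3] 19<22 → i++
[i=9,j=3] 20<22 → i++
[i=10,j=3] 21<22 → i++
[i=11,j=3] 22==22 emit → i++,j++
[i=12,j=4] 23<25 → i++
[i=13,j=4] 24<25 → i++
[i=14,j=4] 26>25 → j++
[i=14,j=5] 26<28 → i++
[i=15,j=5] 27<28 → i++

18 moves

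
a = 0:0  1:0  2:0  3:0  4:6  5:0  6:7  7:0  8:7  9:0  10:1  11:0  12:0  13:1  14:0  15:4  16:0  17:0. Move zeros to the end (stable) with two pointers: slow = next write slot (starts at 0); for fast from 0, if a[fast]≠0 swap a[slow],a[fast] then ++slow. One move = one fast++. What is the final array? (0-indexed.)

slow=0 fast=0: a[fast]=0, fast++
slow=0 fast=1: a[fast]=0, fast++
slow=0 fast=2: a[fast]=0, fast++
slow=0 fast=3: a[fast]=0, fast++
slow=0 fast=4: a[fast]=6≠0 swap→a[0]=6, slow++,fast++
slow=1 fast=5: a[fast]=0, fast++
slow=1 fast=6: a[fast]=7≠0 swap→a[1]=7, slow++,fast++
slow=2 fast=7: a[fast]=0, fast++
slow=2 fast=8: a[fast]=7≠0 swap→a[2]=7, slow++,fast++
slow=3 fast=9: a[fast]=0, fast++
slow=3 fast=10: a[fast]=1≠0 swap→a[3]=1, slow++,fast++
slow=4 fast=11: a[fast]=0, fast++
slow=4 fast=12: a[fast]=0, fast++
slow=4 fast=13: a[fast]=1≠0 swap→a[4]=1, slow++,fast++
slow=5 fast=14: a[fast]=0, fast++
slow=5 fast=15: a[fast]=4≠0 swap→a[5]=4, slow++,fast++
slow=6 fast=16: a[fast]=0, fast++
slow=6 fast=17: a[fast]=0, fast++

[6, 7, 7, 1, 1, 4, 0, 0, 0, 0, 0, 0, 0, 0, 0, 0, 0, 0]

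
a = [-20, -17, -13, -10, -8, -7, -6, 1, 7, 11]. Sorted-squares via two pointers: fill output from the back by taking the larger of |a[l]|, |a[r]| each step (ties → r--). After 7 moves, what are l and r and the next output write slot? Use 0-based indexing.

l=0 r=9: |-20|>|11| out[9]=400, l++
l=1 r=9: |-17|>|11| out[8]=289, l++
l=2 r=9: |-13|>|11| out[7]=169, l++
l=3 r=9: |-10|<=|11| out[6]=121, r--
l=3 r=8: |-10|>|7| out[5]=100, l++
l=4 r=8: |-8|>|7| out[4]=64, l++
l=5 r=8: |-7|<=|7| out[3]=49, r--

l=5, r=7, next write slot=2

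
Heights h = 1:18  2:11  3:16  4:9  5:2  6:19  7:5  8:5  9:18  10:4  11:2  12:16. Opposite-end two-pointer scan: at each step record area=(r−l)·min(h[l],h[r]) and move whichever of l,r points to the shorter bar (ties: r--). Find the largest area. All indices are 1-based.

max area = 176

[1,12] min(18,16)*11=176 best=176 * → r--
[1,11] min(18,2)*10=20 best=176 → r--
[1,10] min(18,4)*9=36 best=176 → r--
[1,9] min(18,18)*8=144 best=176 → r--
[1,8] min(18,5)*7=35 best=176 → r--
[1,7] min(18,5)*6=30 best=176 → r--
[1,6] min(18,19)*5=90 best=176 → l++
[2,6] min(11,19)*4=44 best=176 → l++
[3,6] min(16,19)*3=48 best=176 → l++
[4,6] min(9,19)*2=18 best=176 → l++
[5,6] min(2,19)*1=2 best=176 → l++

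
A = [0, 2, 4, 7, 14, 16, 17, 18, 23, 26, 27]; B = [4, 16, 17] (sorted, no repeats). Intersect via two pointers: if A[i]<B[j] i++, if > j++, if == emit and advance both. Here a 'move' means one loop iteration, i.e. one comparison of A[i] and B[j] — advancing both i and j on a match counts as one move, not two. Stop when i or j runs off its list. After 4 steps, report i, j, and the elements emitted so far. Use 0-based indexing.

i=4, j=1, emitted=[4]

i=0 j=0: 0<4, i++
i=1 j=0: 2<4, i++
i=2 j=0: 4==4 emit, i++,j++
i=3 j=1: 7<16, i++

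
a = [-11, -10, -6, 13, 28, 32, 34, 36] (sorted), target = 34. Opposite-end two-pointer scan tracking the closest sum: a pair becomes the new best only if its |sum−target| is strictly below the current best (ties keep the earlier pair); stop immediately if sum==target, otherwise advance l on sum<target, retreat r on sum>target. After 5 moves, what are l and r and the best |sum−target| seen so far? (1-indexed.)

l=4, r=6, best |Δ|=4

l=1 r=8: -11+36=25 d=9 *, l++
l=2 r=8: -10+36=26 d=8 *, l++
l=3 r=8: -6+36=30 d=4 *, l++
l=4 r=8: 13+36=49 d=15, r--
l=4 r=7: 13+34=47 d=13, r--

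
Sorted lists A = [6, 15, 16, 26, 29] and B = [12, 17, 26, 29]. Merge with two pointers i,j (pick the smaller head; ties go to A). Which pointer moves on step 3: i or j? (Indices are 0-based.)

[i=0,j=0] A[i]=6<=B[j]=12 take 6 → i++
[i=1,j=0] A[i]=15>B[j]=12 take 12 → j++
[i=1,j=1] A[i]=15<=B[j]=17 take 15 → i++

i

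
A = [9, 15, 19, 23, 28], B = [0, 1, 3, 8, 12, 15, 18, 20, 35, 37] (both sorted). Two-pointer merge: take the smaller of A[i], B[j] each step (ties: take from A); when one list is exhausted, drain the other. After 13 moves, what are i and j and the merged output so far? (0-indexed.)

i=5, j=8, merged so far=[0, 1, 3, 8, 9, 12, 15, 15, 18, 19, 20, 23, 28]

i=0 j=0: A[i]=9>B[j]=0 take 0, j++
i=0 j=1: A[i]=9>B[j]=1 take 1, j++
i=0 j=2: A[i]=9>B[j]=3 take 3, j++
i=0 j=3: A[i]=9>B[j]=8 take 8, j++
i=0 j=4: A[i]=9<=B[j]=12 take 9, i++
i=1 j=4: A[i]=15>B[j]=12 take 12, j++
i=1 j=5: A[i]=15<=B[j]=15 take 15, i++
i=2 j=5: A[i]=19>B[j]=15 take 15, j++
i=2 j=6: A[i]=19>B[j]=18 take 18, j++
i=2 j=7: A[i]=19<=B[j]=20 take 19, i++
i=3 j=7: A[i]=23>B[j]=20 take 20, j++
i=3 j=8: A[i]=23<=B[j]=35 take 23, i++
i=4 j=8: A[i]=28<=B[j]=35 take 28, i++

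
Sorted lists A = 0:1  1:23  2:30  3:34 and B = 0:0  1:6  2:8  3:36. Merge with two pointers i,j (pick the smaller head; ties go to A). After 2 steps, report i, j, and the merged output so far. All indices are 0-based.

i=1, j=1, merged so far=[0, 1]

[i=0,j=0] A[i]=1>B[j]=0 take 0 → j++
[i=0,j=1] A[i]=1<=B[j]=6 take 1 → i++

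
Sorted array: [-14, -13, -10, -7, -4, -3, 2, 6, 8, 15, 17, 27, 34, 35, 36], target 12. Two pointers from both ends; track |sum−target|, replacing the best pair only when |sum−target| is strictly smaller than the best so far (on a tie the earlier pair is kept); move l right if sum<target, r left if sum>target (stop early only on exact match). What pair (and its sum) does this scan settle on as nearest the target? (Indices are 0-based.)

pair (-3, 15) with sum 12 (|Δ|=0)

l=0 r=14: -14+36=22 d=10 *, r--
l=0 r=13: -14+35=21 d=9 *, r--
l=0 r=12: -14+34=20 d=8 *, r--
l=0 r=11: -14+27=13 d=1 *, r--
l=0 r=10: -14+17=3 d=9, l++
l=1 r=10: -13+17=4 d=8, l++
l=2 r=10: -10+17=7 d=5, l++
l=3 r=10: -7+17=10 d=2, l++
l=4 r=10: -4+17=13 d=1, r--
l=4 r=9: -4+15=11 d=1, l++
l=5 r=9: -3+15=12 d=0 *, stop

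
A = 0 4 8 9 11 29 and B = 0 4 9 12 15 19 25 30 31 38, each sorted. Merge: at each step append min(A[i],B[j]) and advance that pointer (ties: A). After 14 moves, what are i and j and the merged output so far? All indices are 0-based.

i=6, j=8, merged so far=[0, 0, 4, 4, 8, 9, 9, 11, 12, 15, 19, 25, 29, 30]

[i=0,j=0] A[i]=0<=B[j]=0 take 0 → i++
[i=1,j=0] A[i]=4>B[j]=0 take 0 → j++
[i=1,j=1] A[i]=4<=B[j]=4 take 4 → i++
[i=2,j=1] A[i]=8>B[j]=4 take 4 → j++
[i=2,j=2] A[i]=8<=B[j]=9 take 8 → i++
[i=3,j=2] A[i]=9<=B[j]=9 take 9 → i++
[i=4,j=2] A[i]=11>B[j]=9 take 9 → j++
[i=4,j=3] A[i]=11<=B[j]=12 take 11 → i++
[i=5,j=3] A[i]=29>B[j]=12 take 12 → j++
[i=5,j=4] A[i]=29>B[j]=15 take 15 → j++
[i=5,j=5] A[i]=29>B[j]=19 take 19 → j++
[i=5,j=6] A[i]=29>B[j]=25 take 25 → j++
[i=5,j=7] A[i]=29<=B[j]=30 take 29 → i++
[i=6,j=7] A done, take B[j]=30 → j++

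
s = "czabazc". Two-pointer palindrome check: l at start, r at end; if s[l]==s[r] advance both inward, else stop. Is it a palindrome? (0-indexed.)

palindrome

[0,6] 'c'=='c' → l++,r--
[1,5] 'z'=='z' → l++,r--
[2,4] 'a'=='a' → l++,r--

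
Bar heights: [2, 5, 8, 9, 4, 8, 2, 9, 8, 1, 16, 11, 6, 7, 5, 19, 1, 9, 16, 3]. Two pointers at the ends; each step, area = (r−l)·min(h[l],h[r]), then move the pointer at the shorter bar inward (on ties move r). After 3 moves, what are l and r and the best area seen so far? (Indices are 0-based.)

[0,19] min(2,3)*19=38 best=38 * → l++
[1,19] min(5,3)*18=54 best=54 * → r--
[1,18] min(5,16)*17=85 best=85 * → l++

l=2, r=18, best area=85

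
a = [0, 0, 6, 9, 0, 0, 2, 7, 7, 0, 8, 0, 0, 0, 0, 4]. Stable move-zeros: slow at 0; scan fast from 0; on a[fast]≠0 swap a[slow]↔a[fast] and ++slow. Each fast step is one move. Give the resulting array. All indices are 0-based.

(s=0,f=0) a[fast]=0 → fast++
(s=0,f=1) a[fast]=0 → fast++
(s=0,f=2) a[fast]=6≠0 swap→a[0]=6 → slow++,fast++
(s=1,f=3) a[fast]=9≠0 swap→a[1]=9 → slow++,fast++
(s=2,f=4) a[fast]=0 → fast++
(s=2,f=5) a[fast]=0 → fast++
(s=2,f=6) a[fast]=2≠0 swap→a[2]=2 → slow++,fast++
(s=3,f=7) a[fast]=7≠0 swap→a[3]=7 → slow++,fast++
(s=4,f=8) a[fast]=7≠0 swap→a[4]=7 → slow++,fast++
(s=5,f=9) a[fast]=0 → fast++
(s=5,f=10) a[fast]=8≠0 swap→a[5]=8 → slow++,fast++
(s=6,f=11) a[fast]=0 → fast++
(s=6,f=12) a[fast]=0 → fast++
(s=6,f=13) a[fast]=0 → fast++
(s=6,f=14) a[fast]=0 → fast++
(s=6,f=15) a[fast]=4≠0 swap→a[6]=4 → slow++,fast++

[6, 9, 2, 7, 7, 8, 4, 0, 0, 0, 0, 0, 0, 0, 0, 0]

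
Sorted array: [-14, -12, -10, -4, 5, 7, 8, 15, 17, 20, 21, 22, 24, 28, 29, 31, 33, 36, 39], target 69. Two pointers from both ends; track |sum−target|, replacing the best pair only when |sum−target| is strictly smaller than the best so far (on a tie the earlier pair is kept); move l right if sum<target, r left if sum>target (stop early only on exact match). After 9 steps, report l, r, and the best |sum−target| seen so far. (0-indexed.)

l=0 r=18: -14+39=25 d=44 *, l++
l=1 r=18: -12+39=27 d=42 *, l++
l=2 r=18: -10+39=29 d=40 *, l++
l=3 r=18: -4+39=35 d=34 *, l++
l=4 r=18: 5+39=44 d=25 *, l++
l=5 r=18: 7+39=46 d=23 *, l++
l=6 r=18: 8+39=47 d=22 *, l++
l=7 r=18: 15+39=54 d=15 *, l++
l=8 r=18: 17+39=56 d=13 *, l++

l=9, r=18, best |Δ|=13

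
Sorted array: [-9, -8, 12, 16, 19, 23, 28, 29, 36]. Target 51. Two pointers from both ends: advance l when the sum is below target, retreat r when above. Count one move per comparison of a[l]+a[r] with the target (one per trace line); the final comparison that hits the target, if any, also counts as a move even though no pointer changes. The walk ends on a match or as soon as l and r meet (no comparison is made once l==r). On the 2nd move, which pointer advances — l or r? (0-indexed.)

l

[0,8] -9+36=27 <51 → l++
[1,8] -8+36=28 <51 → l++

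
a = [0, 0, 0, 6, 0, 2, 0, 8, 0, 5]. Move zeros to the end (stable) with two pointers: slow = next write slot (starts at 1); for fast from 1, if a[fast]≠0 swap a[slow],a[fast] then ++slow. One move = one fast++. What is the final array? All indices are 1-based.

(s=1,f=1) a[fast]=0 → fast++
(s=1,f=2) a[fast]=0 → fast++
(s=1,f=3) a[fast]=0 → fast++
(s=1,f=4) a[fast]=6≠0 swap→a[1]=6 → slow++,fast++
(s=2,f=5) a[fast]=0 → fast++
(s=2,f=6) a[fast]=2≠0 swap→a[2]=2 → slow++,fast++
(s=3,f=7) a[fast]=0 → fast++
(s=3,f=8) a[fast]=8≠0 swap→a[3]=8 → slow++,fast++
(s=4,f=9) a[fast]=0 → fast++
(s=4,f=10) a[fast]=5≠0 swap→a[4]=5 → slow++,fast++

[6, 2, 8, 5, 0, 0, 0, 0, 0, 0]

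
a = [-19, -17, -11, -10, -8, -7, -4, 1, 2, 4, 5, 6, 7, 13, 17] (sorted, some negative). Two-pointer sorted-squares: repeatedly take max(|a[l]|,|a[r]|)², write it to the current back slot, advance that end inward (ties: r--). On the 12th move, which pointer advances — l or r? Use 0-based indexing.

r

l=0 r=14: |-19|>|17| out[14]=361, l++
l=1 r=14: |-17|<=|17| out[13]=289, r--
l=1 r=13: |-17|>|13| out[12]=289, l++
l=2 r=13: |-11|<=|13| out[11]=169, r--
l=2 r=12: |-11|>|7| out[10]=121, l++
l=3 r=12: |-10|>|7| out[9]=100, l++
l=4 r=12: |-8|>|7| out[8]=64, l++
l=5 r=12: |-7|<=|7| out[7]=49, r--
l=5 r=11: |-7|>|6| out[6]=49, l++
l=6 r=11: |-4|<=|6| out[5]=36, r--
l=6 r=10: |-4|<=|5| out[4]=25, r--
l=6 r=9: |-4|<=|4| out[3]=16, r--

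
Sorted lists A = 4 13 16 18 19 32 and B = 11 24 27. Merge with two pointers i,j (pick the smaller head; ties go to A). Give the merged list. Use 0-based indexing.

[4, 11, 13, 16, 18, 19, 24, 27, 32]

i=0 j=0: A[i]=4<=B[j]=11 take 4, i++
i=1 j=0: A[i]=13>B[j]=11 take 11, j++
i=1 j=1: A[i]=13<=B[j]=24 take 13, i++
i=2 j=1: A[i]=16<=B[j]=24 take 16, i++
i=3 j=1: A[i]=18<=B[j]=24 take 18, i++
i=4 j=1: A[i]=19<=B[j]=24 take 19, i++
i=5 j=1: A[i]=32>B[j]=24 take 24, j++
i=5 j=2: A[i]=32>B[j]=27 take 27, j++
i=5 j=3: B done, take A[i]=32, i++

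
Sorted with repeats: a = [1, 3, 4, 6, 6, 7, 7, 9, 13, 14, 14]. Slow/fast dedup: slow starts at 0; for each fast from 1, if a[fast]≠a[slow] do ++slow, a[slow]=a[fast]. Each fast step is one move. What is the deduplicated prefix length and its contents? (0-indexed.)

length 8; prefix = [1, 3, 4, 6, 7, 9, 13, 14]

slow=0 fast=1: a[fast]=3≠a[slow]=1 write a[1]=3, slow++,fast++
slow=1 fast=2: a[fast]=4≠a[slow]=3 write a[2]=4, slow++,fast++
slow=2 fast=3: a[fast]=6≠a[slow]=4 write a[3]=6, slow++,fast++
slow=3 fast=4: a[fast]=6=a[slow] dup, fast++
slow=3 fast=5: a[fast]=7≠a[slow]=6 write a[4]=7, slow++,fast++
slow=4 fast=6: a[fast]=7=a[slow] dup, fast++
slow=4 fast=7: a[fast]=9≠a[slow]=7 write a[5]=9, slow++,fast++
slow=5 fast=8: a[fast]=13≠a[slow]=9 write a[6]=13, slow++,fast++
slow=6 fast=9: a[fast]=14≠a[slow]=13 write a[7]=14, slow++,fast++
slow=7 fast=10: a[fast]=14=a[slow] dup, fast++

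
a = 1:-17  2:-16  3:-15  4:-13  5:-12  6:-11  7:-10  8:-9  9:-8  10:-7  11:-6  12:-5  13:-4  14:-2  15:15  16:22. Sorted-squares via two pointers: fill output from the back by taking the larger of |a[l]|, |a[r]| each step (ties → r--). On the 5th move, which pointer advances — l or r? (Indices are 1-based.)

l

l=1 r=16: |-17|<=|22| out[16]=484, r--
l=1 r=15: |-17|>|15| out[15]=289, l++
l=2 r=15: |-16|>|15| out[14]=256, l++
l=3 r=15: |-15|<=|15| out[13]=225, r--
l=3 r=14: |-15|>|-2| out[12]=225, l++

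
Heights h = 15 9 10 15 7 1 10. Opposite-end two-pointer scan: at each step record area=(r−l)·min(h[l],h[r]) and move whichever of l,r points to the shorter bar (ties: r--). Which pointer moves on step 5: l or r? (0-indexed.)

[0,6] min(15,10)*6=60 best=60 * → r--
[0,5] min(15,1)*5=5 best=60 → r--
[0,4] min(15,7)*4=28 best=60 → r--
[0,3] min(15,15)*3=45 best=60 → r--
[0,2] min(15,10)*2=20 best=60 → r--

r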